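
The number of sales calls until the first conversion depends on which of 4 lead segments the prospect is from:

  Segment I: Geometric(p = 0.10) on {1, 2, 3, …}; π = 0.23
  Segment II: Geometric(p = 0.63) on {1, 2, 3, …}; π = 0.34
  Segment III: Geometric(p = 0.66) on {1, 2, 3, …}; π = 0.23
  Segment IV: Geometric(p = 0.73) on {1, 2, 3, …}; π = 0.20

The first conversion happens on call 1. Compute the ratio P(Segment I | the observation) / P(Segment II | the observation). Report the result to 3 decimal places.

0.107

The posterior odds equal the prior odds times the likelihood ratio: (π_i/π_j)·(f_i(x)/f_j(x)).
Component likelihoods at x = 1:
  p_I = 0.1
  p_II = 0.63
  p_III = 0.66
  p_IV = 0.73
0.023 / 0.2142 ≈ 0.107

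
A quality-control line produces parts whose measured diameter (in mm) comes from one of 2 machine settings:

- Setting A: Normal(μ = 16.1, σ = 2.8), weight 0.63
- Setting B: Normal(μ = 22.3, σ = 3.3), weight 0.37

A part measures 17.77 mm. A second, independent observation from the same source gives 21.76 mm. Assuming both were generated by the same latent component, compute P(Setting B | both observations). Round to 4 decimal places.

Posterior ∝ prior × likelihood, so P(k | x) ∝ w_k f_k(x); normalise over all components.
Since both observations come from the same component, the likelihood for component k is f_k(x₁)·f_k(x₂).
  p_A = [(1/(2.8·√(2π)))·exp(−(17.77−16.1)²/(2·2.8²)) = 0.142479·exp(-0.17786) = 0.119263] × [0.0184693] = 0.00220271
  p_B = [(1/(3.3·√(2π)))·exp(−(17.77−22.3)²/(2·3.3²)) = 0.120892·exp(-0.94219) = 0.0471203] × [0.119284] = 0.00562069
Multiply by the mixture weights:
  w_A·p_A = 0.63 × 0.00220271 = 0.00138771
  w_B·p_B = 0.37 × 0.00562069 = 0.00207966
Normaliser: 0.00138771 + 0.00207966 = 0.00346736
P(Setting B | x₁,x₂) ≈ 0.5998

0.5998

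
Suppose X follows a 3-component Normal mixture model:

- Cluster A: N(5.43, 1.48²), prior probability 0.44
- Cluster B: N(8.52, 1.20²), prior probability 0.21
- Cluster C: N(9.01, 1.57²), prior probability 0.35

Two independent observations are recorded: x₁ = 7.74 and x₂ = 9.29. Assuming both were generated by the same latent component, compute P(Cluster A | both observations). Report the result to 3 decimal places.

0.010

By Bayes' theorem, P(k | x) = π_k f_k(x) / Σ_j π_j f_j(x).
Since both observations come from the same component, the likelihood for component k is f_k(x₁)·f_k(x₂).
  f_A = [0.0797351] × [0.00898594] = 0.000716494
  f_B = [0.269144] × [0.270596] = 0.0728292
  f_C = [0.183198] × [0.250094] = 0.0458168
Unnormalised posteriors:
  π_A·f_A = 0.44 × 0.000716494 = 0.000315257
  π_B·f_B = 0.21 × 0.0728292 = 0.0152941
  π_C·f_C = 0.35 × 0.0458168 = 0.0160359
Sum: 0.000315257 + 0.0152941 + 0.0160359 = 0.0316453
Responsibility of Cluster A: 0.000315257 / 0.0316453 ≈ 0.010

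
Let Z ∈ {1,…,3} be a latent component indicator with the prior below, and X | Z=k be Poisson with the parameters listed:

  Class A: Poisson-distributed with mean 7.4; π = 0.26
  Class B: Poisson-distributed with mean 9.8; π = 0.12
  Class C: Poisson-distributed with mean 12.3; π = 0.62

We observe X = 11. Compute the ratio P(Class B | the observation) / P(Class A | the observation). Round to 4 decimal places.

0.9201

Since P(k|x) ∝ w_k f_k(x), the posterior odds are w_i f_i(x) / (w_j f_j(x)).
Evaluate each component's likelihood at the observed value:
  p_A = 0.0557974
  p_B = 0.111236
  p_C = 0.111168
0.0133483 / 0.0145073 ≈ 0.9201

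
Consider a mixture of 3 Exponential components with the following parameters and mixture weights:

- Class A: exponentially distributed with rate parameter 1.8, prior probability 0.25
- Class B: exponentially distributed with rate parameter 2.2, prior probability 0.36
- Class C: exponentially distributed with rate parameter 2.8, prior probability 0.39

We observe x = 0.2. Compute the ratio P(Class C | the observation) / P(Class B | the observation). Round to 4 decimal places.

1.2229

Only the two components matter; the odds are (w_i f_i(x)) / (w_j f_j(x)).
Component likelihoods at x = 0.2:
  L_A = 1.8·e^(−1.8·0.2) = 1.8·e^(−0.3600) = 1.25582
  L_B = 2.2·e^(−2.2·0.2) = 2.2·e^(−0.4400) = 1.41688
  L_C = 2.8·e^(−2.8·0.2) = 2.8·e^(−0.5600) = 1.59939
Posterior odds = (w_C·L_C) / (w_B·L_B) = (0.39·1.59939) / (0.36·1.41688) = 0.62376 / 0.510077 ≈ 1.2229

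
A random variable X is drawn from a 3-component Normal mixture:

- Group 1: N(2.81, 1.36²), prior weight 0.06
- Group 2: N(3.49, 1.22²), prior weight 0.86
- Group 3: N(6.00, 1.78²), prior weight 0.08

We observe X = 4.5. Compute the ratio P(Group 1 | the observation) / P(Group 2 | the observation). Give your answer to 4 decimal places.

0.0407

Only the two components matter; the odds are (π_i f_i(x)) / (π_j f_j(x)).
Component likelihoods at x = 4.5:
  L_1 = (1/(1.36·√(2π)))·exp(−(4.5−2.81)²/(2·1.36²)) = 0.293340·exp(-0.77209) = 0.135537
  L_2 = (1/(1.22·√(2π)))·exp(−(4.5−3.49)²/(2·1.22²)) = 0.327002·exp(-0.34268) = 0.232126
  L_3 = (1/(1.78·√(2π)))·exp(−(4.5−6.00)²/(2·1.78²)) = 0.224125·exp(-0.35507) = 0.15714
Odds = (0.06/0.86) × (0.135537/0.232126) = 0.0697674 × 0.583894 ≈ 0.0407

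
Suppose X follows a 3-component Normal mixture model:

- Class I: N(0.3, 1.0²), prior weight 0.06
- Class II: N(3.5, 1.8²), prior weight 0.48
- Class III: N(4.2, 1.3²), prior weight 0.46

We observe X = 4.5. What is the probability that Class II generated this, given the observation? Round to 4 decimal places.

By Bayes' theorem, P(k | x) = π_k f_k(x) / Σ_j π_j f_j(x).
Evaluate each component's likelihood at the observed value:
  p_I = 5.89431e-05
  p_II = 0.18994
  p_III = 0.298815
Prior × likelihood for each component:
  π_I·p_I = 0.06 × 5.89431e-05 = 3.53658e-06
  π_II·p_II = 0.48 × 0.18994 = 0.0911713
  π_III·p_III = 0.46 × 0.298815 = 0.137455
Sum: 3.53658e-06 + 0.0911713 + 0.137455 = 0.22863
Responsibility of Class II: 0.0911713 / 0.22863 ≈ 0.3988

0.3988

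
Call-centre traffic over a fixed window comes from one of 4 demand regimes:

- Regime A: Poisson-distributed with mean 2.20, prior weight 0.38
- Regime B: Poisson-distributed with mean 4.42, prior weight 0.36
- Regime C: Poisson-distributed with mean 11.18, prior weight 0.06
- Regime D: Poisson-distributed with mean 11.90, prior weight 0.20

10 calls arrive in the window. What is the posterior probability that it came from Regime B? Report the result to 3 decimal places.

The responsibility of component k is π_k f_k(x) divided by Σ_j π_j f_j(x).
Poisson probabilities:
  p_A = e^(−2.20)·2.20^10/10! = 8.10991e-05
  p_B = e^(−4.42)·4.42^10/10! = 0.00943796
  p_C = e^(−11.18)·11.18^10/10! = 0.117285
  p_D = e^(−11.90)·11.90^10/10! = 0.106562
Prior × likelihood for each component:
  π_A·p_A = 0.38 × 8.10991e-05 = 3.08176e-05
  π_B·p_B = 0.36 × 0.00943796 = 0.00339766
  π_C·p_C = 0.06 × 0.117285 = 0.0070371
  π_D·p_D = 0.20 × 0.106562 = 0.0213124
Marginal: 3.08176e-05 + 0.00339766 + 0.0070371 + 0.0213124 = 0.031778
P(Regime B | 10 calls) ≈ 0.107

0.107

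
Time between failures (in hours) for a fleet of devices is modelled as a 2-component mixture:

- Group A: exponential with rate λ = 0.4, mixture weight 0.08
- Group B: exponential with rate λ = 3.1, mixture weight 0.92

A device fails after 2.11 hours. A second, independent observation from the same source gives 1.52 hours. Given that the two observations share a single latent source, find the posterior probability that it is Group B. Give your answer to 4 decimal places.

0.0369

Posterior ∝ prior × likelihood, so P(k | x) ∝ π_k f_k(x); normalise over all components.
Since both observations come from the same component, the likelihood for component k is f_k(x₁)·f_k(x₂).
  f_A = [0.4·e^(−0.4·2.11) = 0.4·e^(−0.8440) = 0.171995] × [0.217775] = 0.0374563
  f_B = [3.1·e^(−3.1·2.11) = 3.1·e^(−6.5410) = 0.00447344] × [0.027859] = 0.000124626
Prior × likelihood for each component:
  π_A·f_A = 0.08 × 0.0374563 = 0.0029965
  π_B·f_B = 0.92 × 0.000124626 = 0.000114656
Marginal: 0.0029965 + 0.000114656 = 0.00311116
P(Group B | x₁,x₂) = 0.000114656 / 0.00311116 ≈ 0.0369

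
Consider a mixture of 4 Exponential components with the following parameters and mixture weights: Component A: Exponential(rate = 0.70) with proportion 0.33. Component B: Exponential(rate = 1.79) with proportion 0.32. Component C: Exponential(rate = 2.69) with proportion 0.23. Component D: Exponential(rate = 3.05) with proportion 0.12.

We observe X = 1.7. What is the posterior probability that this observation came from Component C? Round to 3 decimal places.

0.060

The responsibility of component k is π_k f_k(x) divided by Σ_j π_j f_j(x).
Component likelihoods at x = 1.7:
  L_A = 0.70·e^(−0.70·1.7) = 0.70·e^(−1.1900) = 0.212955
  L_B = 1.79·e^(−1.79·1.7) = 1.79·e^(−3.0430) = 0.085368
  L_C = 2.69·e^(−2.69·1.7) = 2.69·e^(−4.5730) = 0.0277794
  L_D = 3.05·e^(−3.05·1.7) = 3.05·e^(−5.1850) = 0.0170798
Unnormalised posteriors:
  π_A·L_A = 0.33 × 0.212955 = 0.0702751
  π_B·L_B = 0.32 × 0.085368 = 0.0273177
  π_C·L_C = 0.23 × 0.0277794 = 0.00638927
  π_D·L_D = 0.12 × 0.0170798 = 0.00204958
Normaliser: 0.0702751 + 0.0273177 + 0.00638927 + 0.00204958 = 0.106032
So the posterior for Component C is 0.00638927 / 0.106032 ≈ 0.060.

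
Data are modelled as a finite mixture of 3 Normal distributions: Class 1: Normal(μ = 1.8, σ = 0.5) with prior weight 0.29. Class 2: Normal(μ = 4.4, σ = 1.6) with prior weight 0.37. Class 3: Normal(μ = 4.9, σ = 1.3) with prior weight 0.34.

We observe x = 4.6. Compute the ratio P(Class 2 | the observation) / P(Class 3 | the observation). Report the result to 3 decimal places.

The posterior odds equal the prior odds times the likelihood ratio: (P(Z=i)/P(Z=j))·(f_i(x)/f_j(x)).
Component likelihoods at x = 4.6:
  f_1 = 1.23652e-07
  f_2 = 0.247399
  f_3 = 0.298815
0.0915375 / 0.101597 ≈ 0.901

0.901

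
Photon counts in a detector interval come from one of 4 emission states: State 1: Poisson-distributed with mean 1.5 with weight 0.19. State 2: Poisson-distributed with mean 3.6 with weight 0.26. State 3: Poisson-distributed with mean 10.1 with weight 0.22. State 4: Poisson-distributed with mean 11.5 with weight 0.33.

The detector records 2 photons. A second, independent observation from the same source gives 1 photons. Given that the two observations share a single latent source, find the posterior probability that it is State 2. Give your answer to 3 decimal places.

Apply Bayes' rule: the posterior for each component is proportional to its prior times its likelihood at x.
Since both observations come from the same component, the likelihood for component k is f_k(x₁)·f_k(x₂).
  f_1 = [e^(−1.5)·1.5^2/2! = 0.251021] × [0.334695] = 0.0840157
  f_2 = [e^(−3.6)·3.6^2/2! = 0.177058] × [0.0983654] = 0.0174164
  f_3 = [e^(−10.1)·10.1^2/2! = 0.00209526] × [0.000414904] = 8.69332e-07
  f_4 = [e^(−11.5)·11.5^2/2! = 0.000669852] × [0.000116496] = 7.80352e-08
Multiply by the mixture weights:
  P(Z=1)·f_1 = 0.19 × 0.0840157 = 0.015963
  P(Z=2)·f_2 = 0.26 × 0.0174164 = 0.00452825
  P(Z=3)·f_3 = 0.22 × 8.69332e-07 = 1.91253e-07
  P(Z=4)·f_4 = 0.33 × 7.80352e-08 = 2.57516e-08
Marginal: 0.015963 + 0.00452825 + 1.91253e-07 + 2.57516e-08 = 0.0204914
P(State 2 | x) ≈ 0.221

0.221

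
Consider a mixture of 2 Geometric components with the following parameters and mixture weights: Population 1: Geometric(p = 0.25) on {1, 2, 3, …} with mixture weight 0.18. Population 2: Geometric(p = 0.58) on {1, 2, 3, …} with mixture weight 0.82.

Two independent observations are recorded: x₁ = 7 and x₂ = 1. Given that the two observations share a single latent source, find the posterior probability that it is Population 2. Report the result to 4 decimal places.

The responsibility of component k is π_k f_k(x) divided by Σ_j π_j f_j(x).
Since both observations come from the same component, the likelihood for component k is f_k(x₁)·f_k(x₂).
  f_1 = [0.25·(1−0.25)^6 = 0.25·0.177979 = 0.0444946] × [0.25] = 0.0111237
  f_2 = [0.58·(1−0.58)^6 = 0.58·0.00548903 = 0.00318364] × [0.58] = 0.00184651
Multiply by the mixture weights:
  π_1·f_1 = 0.18 × 0.0111237 = 0.00200226
  π_2·f_2 = 0.82 × 0.00184651 = 0.00151414
Sum: 0.00200226 + 0.00151414 = 0.0035164
So the posterior for Population 2 is 0.00151414 / 0.0035164 ≈ 0.4306.

0.4306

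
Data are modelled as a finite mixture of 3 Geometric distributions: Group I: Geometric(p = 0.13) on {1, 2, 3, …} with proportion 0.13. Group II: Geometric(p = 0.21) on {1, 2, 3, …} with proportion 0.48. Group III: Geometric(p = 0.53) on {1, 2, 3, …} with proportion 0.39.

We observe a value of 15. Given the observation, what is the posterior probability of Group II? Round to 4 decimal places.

0.6066

The responsibility of component k is w_k f_k(x) divided by Σ_j w_j f_j(x).
Geometric probabilities:
  L_I = 0.0185018
  L_II = 0.00774459
  L_III = 1.36034e-05
Weight by the priors:
  w_I·L_I = 0.13 × 0.0185018 = 0.00240523
  w_II·L_II = 0.48 × 0.00774459 = 0.0037174
  w_III·L_III = 0.39 × 1.36034e-05 = 5.30531e-06
Normaliser: 0.00240523 + 0.0037174 + 5.30531e-06 = 0.00612794
So the posterior for Group II is 0.0037174 / 0.00612794 ≈ 0.6066.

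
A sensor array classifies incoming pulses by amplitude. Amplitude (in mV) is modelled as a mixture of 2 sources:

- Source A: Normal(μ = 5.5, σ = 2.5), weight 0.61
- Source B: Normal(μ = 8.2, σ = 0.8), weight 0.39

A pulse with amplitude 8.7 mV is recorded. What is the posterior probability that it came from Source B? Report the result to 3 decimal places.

0.789

The responsibility of component k is w_k f_k(x) divided by Σ_j w_j f_j(x).
Normal densities:
  L_A = (1/(2.5·√(2π)))·exp(−(8.7−5.5)²/(2·2.5²)) = 0.159577·exp(-0.81920) = 0.070339
  L_B = (1/(0.8·√(2π)))·exp(−(8.7−8.2)²/(2·0.8²)) = 0.498678·exp(-0.19531) = 0.410201
Multiply by the mixture weights:
  w_A·L_A = 0.61 × 0.070339 = 0.0429068
  w_B·L_B = 0.39 × 0.410201 = 0.159978
Sum: 0.0429068 + 0.159978 = 0.202885
P(Source B | data) ≈ 0.789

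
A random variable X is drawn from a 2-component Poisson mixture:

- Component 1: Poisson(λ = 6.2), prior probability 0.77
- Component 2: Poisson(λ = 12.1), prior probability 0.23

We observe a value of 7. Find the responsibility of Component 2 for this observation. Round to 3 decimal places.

Apply Bayes' rule: the posterior for each component is proportional to its prior times its likelihood at x.
Poisson probabilities:
  f_1 = e^(−6.2)·6.2^7/7! = 0.141803
  f_2 = e^(−12.1)·12.1^7/7! = 0.0418894
Weight by the priors:
  P(Z=1)·f_1 = 0.77 × 0.141803 = 0.109188
  P(Z=2)·f_2 = 0.23 × 0.0418894 = 0.00963456
Sum: 0.109188 + 0.00963456 = 0.118823
So the posterior for Component 2 is 0.00963456 / 0.118823 ≈ 0.081.

0.081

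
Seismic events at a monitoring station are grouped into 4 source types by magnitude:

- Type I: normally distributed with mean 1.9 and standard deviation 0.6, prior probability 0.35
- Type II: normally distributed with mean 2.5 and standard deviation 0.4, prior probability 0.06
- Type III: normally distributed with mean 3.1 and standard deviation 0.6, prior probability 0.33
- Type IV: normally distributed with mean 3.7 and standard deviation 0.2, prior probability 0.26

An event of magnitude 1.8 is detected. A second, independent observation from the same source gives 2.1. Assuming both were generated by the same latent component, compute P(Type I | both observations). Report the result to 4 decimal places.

By Bayes' theorem, P(k | x) = π_k f_k(x) / Σ_j π_j f_j(x).
Since both observations come from the same component, the likelihood for component k is f_k(x₁)·f_k(x₂).
  L_I = [0.655733] × [0.628972] = 0.412438
  L_II = [0.215693] × [0.604927] = 0.130479
  L_III = [0.0635877] × [0.165795] = 0.0105425
  L_IV = [5.03897e-20] × [2.52614e-14] = 1.27291e-33
Weight by the priors:
  π_I·L_I = 0.35 × 0.412438 = 0.144353
  π_II·L_II = 0.06 × 0.130479 = 0.00782872
  π_III·L_III = 0.33 × 0.0105425 = 0.00347904
  π_IV·L_IV = 0.26 × 1.27291e-33 = 3.30957e-34
Evidence: 0.144353 + 0.00782872 + 0.00347904 + 3.30957e-34 = 0.155661
So the posterior for Type I is 0.144353 / 0.155661 ≈ 0.9274.

0.9274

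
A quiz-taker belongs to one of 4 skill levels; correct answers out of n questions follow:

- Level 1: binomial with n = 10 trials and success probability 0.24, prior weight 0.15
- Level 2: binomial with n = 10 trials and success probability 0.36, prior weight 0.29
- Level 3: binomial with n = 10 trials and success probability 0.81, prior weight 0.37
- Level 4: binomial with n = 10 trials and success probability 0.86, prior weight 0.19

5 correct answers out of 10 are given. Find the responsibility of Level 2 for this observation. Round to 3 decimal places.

0.737

Posterior ∝ prior × likelihood, so P(k | x) ∝ w_k f_k(x); normalise over all components.
Evaluate each component's likelihood at the observed value:
  f_1 = 0.0508774
  f_2 = 0.163611
  f_3 = 0.0217567
  f_4 = 0.00637577
Prior × likelihood for each component:
  w_1·f_1 = 0.15 × 0.0508774 = 0.00763161
  w_2·f_2 = 0.29 × 0.163611 = 0.0474472
  w_3·f_3 = 0.37 × 0.0217567 = 0.00804999
  w_4·f_4 = 0.19 × 0.00637577 = 0.0012114
Sum: 0.00763161 + 0.0474472 + 0.00804999 + 0.0012114 = 0.0643402
P(Level 2 | data) = 0.0474472 / 0.0643402 ≈ 0.737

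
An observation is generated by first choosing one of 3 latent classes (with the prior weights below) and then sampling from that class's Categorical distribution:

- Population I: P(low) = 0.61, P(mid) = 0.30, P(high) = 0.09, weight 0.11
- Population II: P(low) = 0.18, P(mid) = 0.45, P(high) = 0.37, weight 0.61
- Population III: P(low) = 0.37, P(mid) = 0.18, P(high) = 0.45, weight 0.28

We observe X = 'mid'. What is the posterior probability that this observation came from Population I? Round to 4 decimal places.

By Bayes' theorem, P(k | x) = π_k f_k(x) / Σ_j π_j f_j(x).
Evaluate each component's likelihood at the observed value:
  p_I = 0.3
  p_II = 0.45
  p_III = 0.18
Unnormalised posteriors:
  π_I·p_I = 0.11 × 0.3 = 0.033
  π_II·p_II = 0.61 × 0.45 = 0.2745
  π_III·p_III = 0.28 × 0.18 = 0.0504
Denominator: 0.033 + 0.2745 + 0.0504 = 0.3579
P(Population I | data) ≈ 0.0922

0.0922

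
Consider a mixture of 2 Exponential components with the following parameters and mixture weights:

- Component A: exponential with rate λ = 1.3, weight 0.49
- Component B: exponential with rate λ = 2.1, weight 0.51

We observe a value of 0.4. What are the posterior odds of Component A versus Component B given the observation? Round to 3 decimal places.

The posterior odds equal the prior odds times the likelihood ratio: (w_i/w_j)·(f_i(x)/f_j(x)).
Component likelihoods at x = 0.4:
  L_A = 0.772877
  L_B = 0.906592
Odds = (0.49/0.51) × (0.772877/0.906592) = 0.960784 × 0.852508 ≈ 0.819

0.819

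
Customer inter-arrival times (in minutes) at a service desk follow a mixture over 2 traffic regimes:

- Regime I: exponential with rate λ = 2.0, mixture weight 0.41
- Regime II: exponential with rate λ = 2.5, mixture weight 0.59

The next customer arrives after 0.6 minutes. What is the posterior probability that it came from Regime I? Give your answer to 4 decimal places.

P(component k | x) = π_k·f_k(x) / marginal(x), where marginal(x) = Σ_j π_j·f_j(x).
Evaluate each component's likelihood at the observed value:
  f_I = 0.602388
  f_II = 0.557825
Prior × likelihood for each component:
  π_I·f_I = 0.41 × 0.602388 = 0.246979
  π_II·f_II = 0.59 × 0.557825 = 0.329117
Evidence: 0.246979 + 0.329117 = 0.576096
Responsibility of Regime I: 0.246979 / 0.576096 ≈ 0.4287

0.4287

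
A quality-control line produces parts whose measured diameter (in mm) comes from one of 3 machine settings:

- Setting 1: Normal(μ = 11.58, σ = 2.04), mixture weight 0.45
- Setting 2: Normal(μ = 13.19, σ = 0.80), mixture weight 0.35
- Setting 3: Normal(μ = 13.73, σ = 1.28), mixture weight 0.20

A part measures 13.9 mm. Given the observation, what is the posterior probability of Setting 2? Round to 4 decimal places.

Apply Bayes' rule: the posterior for each component is proportional to its prior times its likelihood at x.
Normal densities:
  p_1 = (1/(2.04·√(2π)))·exp(−(13.9−11.58)²/(2·2.04²)) = 0.195560·exp(-0.64667) = 0.102431
  p_2 = (1/(0.80·√(2π)))·exp(−(13.9−13.19)²/(2·0.80²)) = 0.498678·exp(-0.39383) = 0.336343
  p_3 = (1/(1.28·√(2π)))·exp(−(13.9−13.73)²/(2·1.28²)) = 0.311674·exp(-0.00882) = 0.308937
Unnormalised posteriors:
  π_1·p_1 = 0.45 × 0.102431 = 0.0460941
  π_2·p_2 = 0.35 × 0.336343 = 0.11772
  π_3·p_3 = 0.20 × 0.308937 = 0.0617874
Sum: 0.0460941 + 0.11772 + 0.0617874 = 0.225602
P(Setting 2 | 13.9 mm) ≈ 0.5218

0.5218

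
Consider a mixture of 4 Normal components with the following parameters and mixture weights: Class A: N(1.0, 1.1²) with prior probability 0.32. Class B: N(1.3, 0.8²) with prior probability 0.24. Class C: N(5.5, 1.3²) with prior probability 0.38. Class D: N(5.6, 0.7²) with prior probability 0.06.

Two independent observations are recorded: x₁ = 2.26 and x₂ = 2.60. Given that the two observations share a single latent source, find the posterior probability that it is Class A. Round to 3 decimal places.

0.490

The responsibility of component k is π_k f_k(x) divided by Σ_j π_j f_j(x).
Since both observations come from the same component, the likelihood for component k is f_k(x₁)·f_k(x₂).
  L_A = [(1/(1.1·√(2π)))·exp(−(2.26−1.0)²/(2·1.1²)) = 0.362675·exp(-0.65603) = 0.188194] × [0.125921] = 0.0236976
  L_B = [(1/(0.8·√(2π)))·exp(−(2.26−1.3)²/(2·0.8²)) = 0.498678·exp(-0.72000) = 0.242733] × [0.133173] = 0.0323254
  L_C = [(1/(1.3·√(2π)))·exp(−(2.26−5.5)²/(2·1.3²)) = 0.306879·exp(-3.10580) = 0.0137447] × [0.02549] = 0.000350353
  L_D = [(1/(0.7·√(2π)))·exp(−(2.26−5.6)²/(2·0.7²)) = 0.569918·exp(-11.38327) = 6.48818e-06] × [5.8532e-05] = 3.79766e-10
Prior × likelihood for each component:
  π_A·L_A = 0.32 × 0.0236976 = 0.00758323
  π_B·L_B = 0.24 × 0.0323254 = 0.00775809
  π_C·L_C = 0.38 × 0.000350353 = 0.000133134
  π_D·L_D = 0.06 × 3.79766e-10 = 2.2786e-11
Normaliser: 0.00758323 + 0.00775809 + 0.000133134 + 2.2786e-11 = 0.0154745
P(Class A | data) ≈ 0.490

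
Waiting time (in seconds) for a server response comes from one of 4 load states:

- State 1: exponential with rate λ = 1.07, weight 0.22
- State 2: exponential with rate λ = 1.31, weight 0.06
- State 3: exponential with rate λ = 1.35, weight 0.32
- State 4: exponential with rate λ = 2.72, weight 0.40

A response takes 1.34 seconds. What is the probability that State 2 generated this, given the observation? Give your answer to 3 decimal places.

0.080

P(component k | x) = π_k·f_k(x) / marginal(x), where marginal(x) = Σ_j π_j·f_j(x).
Exponential densities:
  L_1 = 0.255089
  L_2 = 0.226418
  L_3 = 0.221154
  L_4 = 0.0710644
Weight by the priors:
  π_1·L_1 = 0.22 × 0.255089 = 0.0561197
  π_2·L_2 = 0.06 × 0.226418 = 0.0135851
  π_3·L_3 = 0.32 × 0.221154 = 0.0707693
  π_4·L_4 = 0.40 × 0.0710644 = 0.0284258
Normaliser: 0.0561197 + 0.0135851 + 0.0707693 + 0.0284258 = 0.1689
Responsibility of State 2: 0.0135851 / 0.1689 ≈ 0.080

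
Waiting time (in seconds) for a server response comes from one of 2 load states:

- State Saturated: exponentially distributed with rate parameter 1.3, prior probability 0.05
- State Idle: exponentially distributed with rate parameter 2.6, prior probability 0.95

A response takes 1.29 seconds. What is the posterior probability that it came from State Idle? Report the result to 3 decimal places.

0.877

Apply Bayes' rule: the posterior for each component is proportional to its prior times its likelihood at x.
Evaluate each component's likelihood at the observed value:
  p_Saturated = 1.3·e^(−1.3·1.29) = 1.3·e^(−1.6770) = 0.243014
  p_Idle = 2.6·e^(−2.6·1.29) = 2.6·e^(−3.3540) = 0.0908552
Weight by the priors:
  π_Saturated·p_Saturated = 0.05 × 0.243014 = 0.0121507
  π_Idle·p_Idle = 0.95 × 0.0908552 = 0.0863124
Evidence: 0.0121507 + 0.0863124 = 0.0984631
So the posterior for State Idle is 0.0863124 / 0.0984631 ≈ 0.877.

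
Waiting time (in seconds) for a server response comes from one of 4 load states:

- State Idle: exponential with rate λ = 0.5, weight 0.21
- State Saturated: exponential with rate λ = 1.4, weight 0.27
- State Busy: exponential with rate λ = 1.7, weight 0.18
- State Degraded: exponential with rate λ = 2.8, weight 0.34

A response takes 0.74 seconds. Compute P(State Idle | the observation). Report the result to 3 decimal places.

0.175

Apply Bayes' rule: the posterior for each component is proportional to its prior times its likelihood at x.
Evaluate each component's likelihood at the observed value:
  L_Idle = 0.345367
  L_Saturated = 0.49682
  L_Busy = 0.483177
  L_Degraded = 0.352614
Unnormalised posteriors:
  π_Idle·L_Idle = 0.21 × 0.345367 = 0.0725271
  π_Saturated·L_Saturated = 0.27 × 0.49682 = 0.134141
  π_Busy·L_Busy = 0.18 × 0.483177 = 0.0869719
  π_Degraded·L_Degraded = 0.34 × 0.352614 = 0.119889
Marginal: 0.0725271 + 0.134141 + 0.0869719 + 0.119889 = 0.413529
Responsibility of State Idle: 0.0725271 / 0.413529 ≈ 0.175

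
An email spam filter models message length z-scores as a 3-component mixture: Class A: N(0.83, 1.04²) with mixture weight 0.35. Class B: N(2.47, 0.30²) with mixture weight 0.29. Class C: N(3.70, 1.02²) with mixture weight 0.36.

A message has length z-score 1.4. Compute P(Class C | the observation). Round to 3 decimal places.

The responsibility of component k is w_k f_k(x) divided by Σ_j w_j f_j(x).
Component likelihoods at x = 1.4:
  p_A = (1/(1.04·√(2π)))·exp(−(1.4−0.83)²/(2·1.04²)) = 0.383598·exp(-0.15019) = 0.330102
  p_B = (1/(0.30·√(2π)))·exp(−(1.4−2.47)²/(2·0.30²)) = 1.329808·exp(-6.36056) = 0.00229845
  p_C = (1/(1.02·√(2π)))·exp(−(1.4−3.70)²/(2·1.02²)) = 0.391120·exp(-2.54229) = 0.0307756
Unnormalised posteriors:
  w_A·p_A = 0.35 × 0.330102 = 0.115536
  w_B·p_B = 0.29 × 0.00229845 = 0.00066655
  w_C·p_C = 0.36 × 0.0307756 = 0.0110792
Evidence: 0.115536 + 0.00066655 + 0.0110792 = 0.127281
So the posterior for Class C is 0.0110792 / 0.127281 ≈ 0.087.

0.087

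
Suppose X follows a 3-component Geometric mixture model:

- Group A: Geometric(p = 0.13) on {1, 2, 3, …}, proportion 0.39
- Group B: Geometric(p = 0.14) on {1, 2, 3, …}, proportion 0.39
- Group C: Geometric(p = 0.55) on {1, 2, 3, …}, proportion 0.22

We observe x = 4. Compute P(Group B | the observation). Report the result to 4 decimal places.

P(component k | x) = π_k·f_k(x) / marginal(x), where marginal(x) = Σ_j π_j·f_j(x).
Component likelihoods at x = 4:
  p_A = 0.13·(1−0.13)^3 = 0.13·0.658503 = 0.0856054
  p_B = 0.14·(1−0.14)^3 = 0.14·0.636056 = 0.0890478
  p_C = 0.55·(1−0.55)^3 = 0.55·0.091125 = 0.0501187
Weight by the priors:
  π_A·p_A = 0.39 × 0.0856054 = 0.0333861
  π_B·p_B = 0.39 × 0.0890478 = 0.0347287
  π_C·p_C = 0.22 × 0.0501187 = 0.0110261
Marginal: 0.0333861 + 0.0347287 + 0.0110261 = 0.0791409
So the posterior for Group B is 0.0347287 / 0.0791409 ≈ 0.4388.

0.4388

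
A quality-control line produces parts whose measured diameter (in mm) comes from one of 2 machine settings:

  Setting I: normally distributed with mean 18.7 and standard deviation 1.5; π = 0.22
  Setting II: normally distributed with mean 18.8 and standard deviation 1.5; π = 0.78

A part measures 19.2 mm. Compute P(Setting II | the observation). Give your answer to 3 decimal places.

Posterior ∝ prior × likelihood, so P(k | x) ∝ π_k f_k(x); normalise over all components.
Normal densities:
  L_I = (1/(1.5·√(2π)))·exp(−(19.2−18.7)²/(2·1.5²)) = 0.265962·exp(-0.05556) = 0.251589
  L_II = (1/(1.5·√(2π)))·exp(−(19.2−18.8)²/(2·1.5²)) = 0.265962·exp(-0.03556) = 0.256671
Prior × likelihood for each component:
  π_I·L_I = 0.22 × 0.251589 = 0.0553495
  π_II·L_II = 0.78 × 0.256671 = 0.200204
Marginal: 0.0553495 + 0.200204 = 0.255553
P(Setting II | data) = 0.200204 / 0.255553 ≈ 0.783

0.783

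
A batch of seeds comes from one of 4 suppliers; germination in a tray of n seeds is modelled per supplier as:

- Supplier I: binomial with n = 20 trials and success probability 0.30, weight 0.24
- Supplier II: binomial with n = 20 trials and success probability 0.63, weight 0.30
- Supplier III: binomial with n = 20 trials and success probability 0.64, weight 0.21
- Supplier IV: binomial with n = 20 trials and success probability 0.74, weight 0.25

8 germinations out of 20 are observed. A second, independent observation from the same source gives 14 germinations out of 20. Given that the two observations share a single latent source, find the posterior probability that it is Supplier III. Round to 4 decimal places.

By Bayes' theorem, P(k | x) = P(Z=k) f_k(x) / Σ_j P(Z=j) f_j(x).
Since both observations come from the same component, the likelihood for component k is f_k(x₁)·f_k(x₂).
  L_I = [C(20,8)·0.30^8·0.70^12 = 125970·6.561e-05·0.0138413 = 0.114397] × [0.000218107] = 2.49507e-05
  L_II = [C(20,8)·0.63^8·0.37^12 = 125970·0.0248156·6.58295e-06 = 0.0205784] × [0.154299] = 0.00317522
  L_III = [C(20,8)·0.64^8·0.36^12 = 125970·0.0281475·4.73838e-06 = 0.0168011] × [0.163199] = 0.00274192
  L_IV = [C(20,8)·0.74^8·0.26^12 = 125970·0.0899195·9.5429e-08 = 0.00108094] × [0.176794] = 0.000191104
Multiply by the mixture weights:
  P(Z=I)·L_I = 0.24 × 2.49507e-05 = 5.98817e-06
  P(Z=II)·L_II = 0.30 × 0.00317522 = 0.000952566
  P(Z=III)·L_III = 0.21 × 0.00274192 = 0.000575804
  P(Z=IV)·L_IV = 0.25 × 0.000191104 = 4.77759e-05
Denominator: 5.98817e-06 + 0.000952566 + 0.000575804 + 4.77759e-05 = 0.00158213
So the posterior for Supplier III is 0.000575804 / 0.00158213 ≈ 0.3639.

0.3639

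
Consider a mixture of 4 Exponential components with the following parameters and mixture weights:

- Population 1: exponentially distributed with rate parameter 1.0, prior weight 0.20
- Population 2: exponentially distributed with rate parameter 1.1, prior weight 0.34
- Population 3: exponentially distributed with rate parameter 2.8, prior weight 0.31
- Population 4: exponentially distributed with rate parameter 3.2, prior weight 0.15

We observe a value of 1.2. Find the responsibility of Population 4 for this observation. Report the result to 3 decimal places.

Posterior ∝ prior × likelihood, so P(k | x) ∝ w_k f_k(x); normalise over all components.
Component likelihoods at x = 1.2:
  f_1 = 0.301194
  f_2 = 0.293849
  f_3 = 0.0972587
  f_4 = 0.0687795
Weight by the priors:
  w_1·f_1 = 0.20 × 0.301194 = 0.0602388
  w_2·f_2 = 0.34 × 0.293849 = 0.0999086
  w_3·f_3 = 0.31 × 0.0972587 = 0.0301502
  w_4·f_4 = 0.15 × 0.0687795 = 0.0103169
Marginal: 0.0602388 + 0.0999086 + 0.0301502 + 0.0103169 = 0.200615
P(Population 4 | x) = 0.0103169 / 0.200615 ≈ 0.051

0.051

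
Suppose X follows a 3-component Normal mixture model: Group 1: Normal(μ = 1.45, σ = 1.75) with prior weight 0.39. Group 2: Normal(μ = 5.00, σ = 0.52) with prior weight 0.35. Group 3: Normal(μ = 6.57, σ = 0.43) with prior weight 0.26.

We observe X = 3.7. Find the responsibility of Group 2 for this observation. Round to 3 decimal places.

0.233

By Bayes' theorem, P(k | x) = w_k f_k(x) / Σ_j w_j f_j(x).
Normal densities:
  p_1 = 0.0997503
  p_2 = 0.0337083
  p_3 = 1.96787e-10
Prior × likelihood for each component:
  w_1·p_1 = 0.39 × 0.0997503 = 0.0389026
  w_2·p_2 = 0.35 × 0.0337083 = 0.0117979
  w_3·p_3 = 0.26 × 1.96787e-10 = 5.11646e-11
Evidence: 0.0389026 + 0.0117979 + 5.11646e-11 = 0.0507005
Responsibility of Group 2: 0.0117979 / 0.0507005 ≈ 0.233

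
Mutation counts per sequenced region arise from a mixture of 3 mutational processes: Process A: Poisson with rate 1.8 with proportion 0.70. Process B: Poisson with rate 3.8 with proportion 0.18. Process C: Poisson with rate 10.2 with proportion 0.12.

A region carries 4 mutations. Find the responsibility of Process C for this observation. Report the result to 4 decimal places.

Posterior ∝ prior × likelihood, so P(k | x) ∝ w_k f_k(x); normalise over all components.
Evaluate each component's likelihood at the observed value:
  f_A = 0.0723017
  f_B = 0.194359
  f_C = 0.0167643
Multiply by the mixture weights:
  w_A·f_A = 0.70 × 0.0723017 = 0.0506112
  w_B·f_B = 0.18 × 0.194359 = 0.0349846
  w_C·f_C = 0.12 × 0.0167643 = 0.00201172
Evidence: 0.0506112 + 0.0349846 + 0.00201172 = 0.0876075
So the posterior for Process C is 0.00201172 / 0.0876075 ≈ 0.0230.

0.0230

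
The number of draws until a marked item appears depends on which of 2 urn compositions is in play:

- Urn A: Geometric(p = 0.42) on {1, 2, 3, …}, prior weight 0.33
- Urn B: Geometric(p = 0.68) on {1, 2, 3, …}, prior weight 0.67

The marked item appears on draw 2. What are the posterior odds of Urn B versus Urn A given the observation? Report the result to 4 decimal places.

1.8136

Only the two components matter; the odds are (w_i f_i(x)) / (w_j f_j(x)).
Component likelihoods at x = 2:
  p_A = 0.42·(1−0.42)^1 = 0.42·0.58 = 0.2436
  p_B = 0.68·(1−0.68)^1 = 0.68·0.32 = 0.2176
0.145792 / 0.080388 ≈ 1.8136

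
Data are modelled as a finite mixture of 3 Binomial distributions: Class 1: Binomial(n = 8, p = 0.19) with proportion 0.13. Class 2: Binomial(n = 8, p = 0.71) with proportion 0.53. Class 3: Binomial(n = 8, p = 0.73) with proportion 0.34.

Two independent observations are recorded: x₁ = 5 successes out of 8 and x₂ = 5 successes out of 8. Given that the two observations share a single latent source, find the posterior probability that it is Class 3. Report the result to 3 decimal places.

0.355

Apply Bayes' rule: the posterior for each component is proportional to its prior times its likelihood at x.
Since both observations come from the same component, the likelihood for component k is f_k(x₁)·f_k(x₂).
  L_1 = [C(8,5)·0.19^5·0.81^3 = 56·0.00024761·0.531441 = 0.00736904] × [0.00736904] = 5.43028e-05
  L_2 = [C(8,5)·0.71^5·0.29^3 = 56·0.180423·0.024389 = 0.246419] × [0.246419] = 0.0607222
  L_3 = [C(8,5)·0.73^5·0.27^3 = 56·0.207307·0.019683 = 0.228504] × [0.228504] = 0.052214
Multiply by the mixture weights:
  π_1·L_1 = 0.13 × 5.43028e-05 = 7.05936e-06
  π_2·L_2 = 0.53 × 0.0607222 = 0.0321828
  π_3·L_3 = 0.34 × 0.052214 = 0.0177528
Marginal: 7.05936e-06 + 0.0321828 + 0.0177528 = 0.0499426
Responsibility of Class 3: 0.0177528 / 0.0499426 ≈ 0.355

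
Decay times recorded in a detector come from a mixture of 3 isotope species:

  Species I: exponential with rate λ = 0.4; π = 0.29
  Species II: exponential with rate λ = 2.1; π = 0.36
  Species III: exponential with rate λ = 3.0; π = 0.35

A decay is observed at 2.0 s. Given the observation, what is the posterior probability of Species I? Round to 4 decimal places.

0.7890

The responsibility of component k is π_k f_k(x) divided by Σ_j π_j f_j(x).
Component likelihoods at x = 2.0 s:
  f_I = 0.179732
  f_II = 0.0314907
  f_III = 0.00743626
Weight by the priors:
  π_I·f_I = 0.29 × 0.179732 = 0.0521222
  π_II·f_II = 0.36 × 0.0314907 = 0.0113367
  π_III·f_III = 0.35 × 0.00743626 = 0.00260269
Evidence: 0.0521222 + 0.0113367 + 0.00260269 = 0.0660615
Responsibility of Species I: 0.0521222 / 0.0660615 ≈ 0.7890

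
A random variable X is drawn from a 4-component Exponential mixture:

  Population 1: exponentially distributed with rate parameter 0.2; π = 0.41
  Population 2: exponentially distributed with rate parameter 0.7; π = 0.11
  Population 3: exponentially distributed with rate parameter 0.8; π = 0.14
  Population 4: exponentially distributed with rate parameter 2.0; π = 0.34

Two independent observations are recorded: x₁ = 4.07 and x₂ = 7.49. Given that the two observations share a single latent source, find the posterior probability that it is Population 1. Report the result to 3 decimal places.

0.985

By Bayes' theorem, P(k | x) = π_k f_k(x) / Σ_j π_j f_j(x).
Since both observations come from the same component, the likelihood for component k is f_k(x₁)·f_k(x₂).
  p_1 = [0.0886164] × [0.0447154] = 0.00396252
  p_2 = [0.0405315] × [0.00369907] = 0.000149929
  p_3 = [0.0308338] × [0.00199893] = 6.16346e-05
  p_4 = [0.000583274] × [6.24164e-07] = 3.64059e-10
Multiply by the mixture weights:
  π_1·p_1 = 0.41 × 0.00396252 = 0.00162463
  π_2·p_2 = 0.11 × 0.000149929 = 1.64922e-05
  π_3·p_3 = 0.14 × 6.16346e-05 = 8.62884e-06
  π_4·p_4 = 0.34 × 3.64059e-10 = 1.2378e-10
Marginal: 0.00162463 + 1.64922e-05 + 8.62884e-06 + 1.2378e-10 = 0.00164975
P(Population 1 | x₁, x₂) = 0.00162463 / 0.00164975 ≈ 0.985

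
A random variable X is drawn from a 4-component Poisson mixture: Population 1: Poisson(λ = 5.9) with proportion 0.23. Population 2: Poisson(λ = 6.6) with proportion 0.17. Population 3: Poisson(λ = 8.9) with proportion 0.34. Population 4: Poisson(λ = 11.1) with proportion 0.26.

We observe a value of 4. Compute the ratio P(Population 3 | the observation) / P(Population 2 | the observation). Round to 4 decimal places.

0.6630

Posterior odds = (π_i f_i(x)) / (π_j f_j(x)); the normalising sum cancels.
Poisson probabilities:
  f_1 = e^(−5.9)·5.9^4/4! = 0.138312
  f_2 = e^(−6.6)·6.6^4/4! = 0.107553
  f_3 = e^(−8.9)·8.9^4/4! = 0.0356556
  f_4 = e^(−11.1)·11.1^4/4! = 0.00955899
Odds = (0.34/0.17) × (0.0356556/0.107553) = 2 × 0.331518 ≈ 0.6630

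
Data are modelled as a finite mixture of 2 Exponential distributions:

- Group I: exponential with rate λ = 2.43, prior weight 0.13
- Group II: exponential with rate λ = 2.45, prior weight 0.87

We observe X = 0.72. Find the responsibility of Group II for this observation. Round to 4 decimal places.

0.8693

Posterior ∝ prior × likelihood, so P(k | x) ∝ π_k f_k(x); normalise over all components.
Evaluate each component's likelihood at the observed value:
  L_I = 2.43·e^(−2.43·0.72) = 2.43·e^(−1.7496) = 0.42244
  L_II = 2.45·e^(−2.45·0.72) = 2.45·e^(−1.7640) = 0.419827
Prior × likelihood for each component:
  π_I·L_I = 0.13 × 0.42244 = 0.0549172
  π_II·L_II = 0.87 × 0.419827 = 0.36525
Evidence: 0.0549172 + 0.36525 = 0.420167
P(Group II | x) ≈ 0.8693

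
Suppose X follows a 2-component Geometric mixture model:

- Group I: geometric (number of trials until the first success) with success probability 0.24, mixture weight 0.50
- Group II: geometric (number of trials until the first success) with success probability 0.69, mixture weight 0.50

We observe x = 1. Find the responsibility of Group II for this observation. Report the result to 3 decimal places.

Posterior ∝ prior × likelihood, so P(k | x) ∝ π_k f_k(x); normalise over all components.
Component likelihoods at x = 1:
  p_I = 0.24
  p_II = 0.69
Weight by the priors:
  π_I·p_I = 0.50 × 0.24 = 0.12
  π_II·p_II = 0.50 × 0.69 = 0.345
Normaliser: 0.12 + 0.345 = 0.465
So the posterior for Group II is 0.345 / 0.465 ≈ 0.742.

0.742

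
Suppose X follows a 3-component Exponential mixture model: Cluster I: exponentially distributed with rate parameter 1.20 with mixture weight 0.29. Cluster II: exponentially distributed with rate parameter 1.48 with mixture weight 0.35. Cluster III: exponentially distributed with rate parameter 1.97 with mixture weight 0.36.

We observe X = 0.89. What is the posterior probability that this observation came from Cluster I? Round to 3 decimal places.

The responsibility of component k is π_k f_k(x) divided by Σ_j π_j f_j(x).
Exponential densities:
  f_I = 1.20·e^(−1.20·0.89) = 1.20·e^(−1.0680) = 0.412434
  f_II = 1.48·e^(−1.48·0.89) = 1.48·e^(−1.3172) = 0.396469
  f_III = 1.97·e^(−1.97·0.89) = 1.97·e^(−1.7533) = 0.341207
Unnormalised posteriors:
  π_I·f_I = 0.29 × 0.412434 = 0.119606
  π_II·f_II = 0.35 × 0.396469 = 0.138764
  π_III·f_III = 0.36 × 0.341207 = 0.122834
Sum: 0.119606 + 0.138764 + 0.122834 = 0.381204
So the posterior for Cluster I is 0.119606 / 0.381204 ≈ 0.314.

0.314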